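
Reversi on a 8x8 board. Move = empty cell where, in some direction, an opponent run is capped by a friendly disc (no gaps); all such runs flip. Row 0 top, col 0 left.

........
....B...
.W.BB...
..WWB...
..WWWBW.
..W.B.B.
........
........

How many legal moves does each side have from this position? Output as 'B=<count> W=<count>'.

-- B to move --
(1,0): flips 3 -> legal
(1,1): no bracket -> illegal
(1,2): no bracket -> illegal
(2,0): no bracket -> illegal
(2,2): no bracket -> illegal
(3,0): no bracket -> illegal
(3,1): flips 2 -> legal
(3,5): no bracket -> illegal
(3,6): flips 1 -> legal
(3,7): no bracket -> illegal
(4,1): flips 4 -> legal
(4,7): flips 1 -> legal
(5,1): flips 2 -> legal
(5,3): flips 2 -> legal
(5,5): no bracket -> illegal
(5,7): no bracket -> illegal
(6,1): flips 2 -> legal
(6,2): no bracket -> illegal
(6,3): no bracket -> illegal
B mobility = 8
-- W to move --
(0,3): no bracket -> illegal
(0,4): flips 3 -> legal
(0,5): flips 2 -> legal
(1,2): no bracket -> illegal
(1,3): flips 1 -> legal
(1,5): flips 1 -> legal
(2,2): no bracket -> illegal
(2,5): flips 1 -> legal
(3,5): flips 1 -> legal
(3,6): no bracket -> illegal
(4,7): no bracket -> illegal
(5,3): no bracket -> illegal
(5,5): no bracket -> illegal
(5,7): no bracket -> illegal
(6,3): no bracket -> illegal
(6,4): flips 1 -> legal
(6,5): flips 1 -> legal
(6,6): flips 1 -> legal
(6,7): no bracket -> illegal
W mobility = 9

Answer: B=8 W=9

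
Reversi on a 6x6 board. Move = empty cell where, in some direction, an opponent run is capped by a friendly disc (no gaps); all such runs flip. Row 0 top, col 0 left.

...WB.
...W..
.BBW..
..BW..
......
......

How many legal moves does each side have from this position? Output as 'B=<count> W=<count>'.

-- B to move --
(0,2): flips 1 -> legal
(1,2): no bracket -> illegal
(1,4): flips 1 -> legal
(2,4): flips 1 -> legal
(3,4): flips 1 -> legal
(4,2): no bracket -> illegal
(4,3): no bracket -> illegal
(4,4): flips 1 -> legal
B mobility = 5
-- W to move --
(0,5): flips 1 -> legal
(1,0): no bracket -> illegal
(1,1): flips 1 -> legal
(1,2): no bracket -> illegal
(1,4): no bracket -> illegal
(1,5): no bracket -> illegal
(2,0): flips 2 -> legal
(3,0): no bracket -> illegal
(3,1): flips 2 -> legal
(4,1): flips 1 -> legal
(4,2): no bracket -> illegal
(4,3): no bracket -> illegal
W mobility = 5

Answer: B=5 W=5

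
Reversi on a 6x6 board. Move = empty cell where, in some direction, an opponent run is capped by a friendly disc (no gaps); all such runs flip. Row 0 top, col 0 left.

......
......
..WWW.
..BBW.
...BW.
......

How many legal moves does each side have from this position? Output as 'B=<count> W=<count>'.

Answer: B=9 W=5

Derivation:
-- B to move --
(1,1): flips 1 -> legal
(1,2): flips 1 -> legal
(1,3): flips 1 -> legal
(1,4): flips 1 -> legal
(1,5): flips 1 -> legal
(2,1): no bracket -> illegal
(2,5): flips 1 -> legal
(3,1): no bracket -> illegal
(3,5): flips 1 -> legal
(4,5): flips 1 -> legal
(5,3): no bracket -> illegal
(5,4): no bracket -> illegal
(5,5): flips 1 -> legal
B mobility = 9
-- W to move --
(2,1): no bracket -> illegal
(3,1): flips 2 -> legal
(4,1): flips 1 -> legal
(4,2): flips 3 -> legal
(5,2): flips 1 -> legal
(5,3): flips 2 -> legal
(5,4): no bracket -> illegal
W mobility = 5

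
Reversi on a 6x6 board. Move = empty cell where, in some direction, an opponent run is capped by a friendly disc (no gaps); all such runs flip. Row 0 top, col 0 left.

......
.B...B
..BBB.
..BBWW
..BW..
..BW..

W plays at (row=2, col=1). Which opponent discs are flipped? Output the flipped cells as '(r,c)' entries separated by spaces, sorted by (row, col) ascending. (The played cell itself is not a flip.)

Answer: (3,2)

Derivation:
Dir NW: first cell '.' (not opp) -> no flip
Dir N: opp run (1,1), next='.' -> no flip
Dir NE: first cell '.' (not opp) -> no flip
Dir W: first cell '.' (not opp) -> no flip
Dir E: opp run (2,2) (2,3) (2,4), next='.' -> no flip
Dir SW: first cell '.' (not opp) -> no flip
Dir S: first cell '.' (not opp) -> no flip
Dir SE: opp run (3,2) capped by W -> flip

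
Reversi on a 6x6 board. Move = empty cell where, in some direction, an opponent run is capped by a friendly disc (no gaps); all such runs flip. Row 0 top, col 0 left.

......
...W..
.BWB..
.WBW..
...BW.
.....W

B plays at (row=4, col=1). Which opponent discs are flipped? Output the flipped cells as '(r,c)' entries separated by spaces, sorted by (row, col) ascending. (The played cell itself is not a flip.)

Answer: (3,1)

Derivation:
Dir NW: first cell '.' (not opp) -> no flip
Dir N: opp run (3,1) capped by B -> flip
Dir NE: first cell 'B' (not opp) -> no flip
Dir W: first cell '.' (not opp) -> no flip
Dir E: first cell '.' (not opp) -> no flip
Dir SW: first cell '.' (not opp) -> no flip
Dir S: first cell '.' (not opp) -> no flip
Dir SE: first cell '.' (not opp) -> no flip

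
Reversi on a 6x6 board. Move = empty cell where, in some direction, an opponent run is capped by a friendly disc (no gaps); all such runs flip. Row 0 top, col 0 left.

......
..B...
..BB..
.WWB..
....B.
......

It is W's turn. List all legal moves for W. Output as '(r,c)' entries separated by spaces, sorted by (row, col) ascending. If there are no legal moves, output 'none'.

(0,1): no bracket -> illegal
(0,2): flips 2 -> legal
(0,3): no bracket -> illegal
(1,1): no bracket -> illegal
(1,3): flips 1 -> legal
(1,4): flips 1 -> legal
(2,1): no bracket -> illegal
(2,4): no bracket -> illegal
(3,4): flips 1 -> legal
(3,5): no bracket -> illegal
(4,2): no bracket -> illegal
(4,3): no bracket -> illegal
(4,5): no bracket -> illegal
(5,3): no bracket -> illegal
(5,4): no bracket -> illegal
(5,5): no bracket -> illegal

Answer: (0,2) (1,3) (1,4) (3,4)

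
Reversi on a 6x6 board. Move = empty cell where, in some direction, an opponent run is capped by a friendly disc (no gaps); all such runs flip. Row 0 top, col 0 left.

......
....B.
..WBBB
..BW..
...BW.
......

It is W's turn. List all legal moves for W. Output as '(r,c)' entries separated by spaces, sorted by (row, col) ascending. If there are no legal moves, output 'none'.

(0,3): no bracket -> illegal
(0,4): no bracket -> illegal
(0,5): no bracket -> illegal
(1,2): no bracket -> illegal
(1,3): flips 1 -> legal
(1,5): flips 1 -> legal
(2,1): no bracket -> illegal
(3,1): flips 1 -> legal
(3,4): no bracket -> illegal
(3,5): no bracket -> illegal
(4,1): no bracket -> illegal
(4,2): flips 2 -> legal
(5,2): no bracket -> illegal
(5,3): flips 1 -> legal
(5,4): no bracket -> illegal

Answer: (1,3) (1,5) (3,1) (4,2) (5,3)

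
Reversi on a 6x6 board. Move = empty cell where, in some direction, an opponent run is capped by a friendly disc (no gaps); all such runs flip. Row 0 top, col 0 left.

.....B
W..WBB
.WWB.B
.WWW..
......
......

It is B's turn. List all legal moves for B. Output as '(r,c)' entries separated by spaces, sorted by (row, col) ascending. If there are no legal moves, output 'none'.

(0,0): no bracket -> illegal
(0,1): no bracket -> illegal
(0,2): no bracket -> illegal
(0,3): flips 1 -> legal
(0,4): no bracket -> illegal
(1,1): no bracket -> illegal
(1,2): flips 1 -> legal
(2,0): flips 2 -> legal
(2,4): no bracket -> illegal
(3,0): no bracket -> illegal
(3,4): no bracket -> illegal
(4,0): no bracket -> illegal
(4,1): flips 1 -> legal
(4,2): no bracket -> illegal
(4,3): flips 1 -> legal
(4,4): no bracket -> illegal

Answer: (0,3) (1,2) (2,0) (4,1) (4,3)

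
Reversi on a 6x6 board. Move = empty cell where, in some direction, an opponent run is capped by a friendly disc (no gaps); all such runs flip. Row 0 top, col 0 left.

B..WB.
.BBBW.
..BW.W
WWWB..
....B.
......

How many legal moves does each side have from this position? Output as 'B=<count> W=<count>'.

-- B to move --
(0,2): flips 1 -> legal
(0,5): no bracket -> illegal
(1,5): flips 1 -> legal
(2,0): no bracket -> illegal
(2,1): no bracket -> illegal
(2,4): flips 2 -> legal
(3,4): flips 1 -> legal
(3,5): no bracket -> illegal
(4,0): flips 1 -> legal
(4,1): no bracket -> illegal
(4,2): flips 1 -> legal
(4,3): no bracket -> illegal
B mobility = 6
-- W to move --
(0,1): flips 1 -> legal
(0,2): flips 2 -> legal
(0,5): flips 1 -> legal
(1,0): flips 3 -> legal
(1,5): no bracket -> illegal
(2,0): no bracket -> illegal
(2,1): flips 2 -> legal
(2,4): no bracket -> illegal
(3,4): flips 1 -> legal
(3,5): no bracket -> illegal
(4,2): no bracket -> illegal
(4,3): flips 1 -> legal
(4,5): no bracket -> illegal
(5,3): no bracket -> illegal
(5,4): no bracket -> illegal
(5,5): no bracket -> illegal
W mobility = 7

Answer: B=6 W=7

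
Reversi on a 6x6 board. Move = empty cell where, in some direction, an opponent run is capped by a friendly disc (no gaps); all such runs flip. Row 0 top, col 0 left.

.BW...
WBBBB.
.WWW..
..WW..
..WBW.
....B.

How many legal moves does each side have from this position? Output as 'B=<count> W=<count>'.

-- B to move --
(0,0): no bracket -> illegal
(0,3): flips 1 -> legal
(2,0): no bracket -> illegal
(2,4): no bracket -> illegal
(3,0): flips 1 -> legal
(3,1): flips 2 -> legal
(3,4): flips 2 -> legal
(3,5): no bracket -> illegal
(4,1): flips 3 -> legal
(4,5): flips 1 -> legal
(5,1): no bracket -> illegal
(5,2): flips 3 -> legal
(5,3): no bracket -> illegal
(5,5): flips 3 -> legal
B mobility = 8
-- W to move --
(0,0): flips 2 -> legal
(0,3): flips 2 -> legal
(0,4): flips 1 -> legal
(0,5): flips 1 -> legal
(1,5): flips 4 -> legal
(2,0): flips 1 -> legal
(2,4): flips 1 -> legal
(2,5): no bracket -> illegal
(3,4): no bracket -> illegal
(4,5): no bracket -> illegal
(5,2): no bracket -> illegal
(5,3): flips 1 -> legal
(5,5): no bracket -> illegal
W mobility = 8

Answer: B=8 W=8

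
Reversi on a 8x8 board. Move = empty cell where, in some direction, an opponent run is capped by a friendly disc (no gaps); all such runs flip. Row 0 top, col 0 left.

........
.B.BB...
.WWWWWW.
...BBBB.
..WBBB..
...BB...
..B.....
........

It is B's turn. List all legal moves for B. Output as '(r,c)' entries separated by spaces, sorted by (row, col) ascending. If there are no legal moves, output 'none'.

Answer: (1,2) (1,5) (1,6) (1,7) (3,1) (3,2) (4,1) (5,1)

Derivation:
(1,0): no bracket -> illegal
(1,2): flips 1 -> legal
(1,5): flips 2 -> legal
(1,6): flips 2 -> legal
(1,7): flips 1 -> legal
(2,0): no bracket -> illegal
(2,7): no bracket -> illegal
(3,0): no bracket -> illegal
(3,1): flips 3 -> legal
(3,2): flips 1 -> legal
(3,7): no bracket -> illegal
(4,1): flips 1 -> legal
(5,1): flips 1 -> legal
(5,2): no bracket -> illegal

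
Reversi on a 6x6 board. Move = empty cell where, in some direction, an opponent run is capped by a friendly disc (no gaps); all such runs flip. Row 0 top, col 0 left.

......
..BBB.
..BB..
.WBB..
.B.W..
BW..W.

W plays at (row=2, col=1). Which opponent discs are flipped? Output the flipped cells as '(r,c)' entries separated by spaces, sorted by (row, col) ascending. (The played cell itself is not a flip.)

Dir NW: first cell '.' (not opp) -> no flip
Dir N: first cell '.' (not opp) -> no flip
Dir NE: opp run (1,2), next='.' -> no flip
Dir W: first cell '.' (not opp) -> no flip
Dir E: opp run (2,2) (2,3), next='.' -> no flip
Dir SW: first cell '.' (not opp) -> no flip
Dir S: first cell 'W' (not opp) -> no flip
Dir SE: opp run (3,2) capped by W -> flip

Answer: (3,2)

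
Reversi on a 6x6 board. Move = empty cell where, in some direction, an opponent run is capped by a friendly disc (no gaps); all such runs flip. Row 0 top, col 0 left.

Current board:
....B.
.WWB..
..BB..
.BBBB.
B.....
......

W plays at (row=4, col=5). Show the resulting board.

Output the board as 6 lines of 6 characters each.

Answer: ....B.
.WWB..
..BW..
.BBBW.
B....W
......

Derivation:
Place W at (4,5); scan 8 dirs for brackets.
Dir NW: opp run (3,4) (2,3) capped by W -> flip
Dir N: first cell '.' (not opp) -> no flip
Dir NE: edge -> no flip
Dir W: first cell '.' (not opp) -> no flip
Dir E: edge -> no flip
Dir SW: first cell '.' (not opp) -> no flip
Dir S: first cell '.' (not opp) -> no flip
Dir SE: edge -> no flip
All flips: (2,3) (3,4)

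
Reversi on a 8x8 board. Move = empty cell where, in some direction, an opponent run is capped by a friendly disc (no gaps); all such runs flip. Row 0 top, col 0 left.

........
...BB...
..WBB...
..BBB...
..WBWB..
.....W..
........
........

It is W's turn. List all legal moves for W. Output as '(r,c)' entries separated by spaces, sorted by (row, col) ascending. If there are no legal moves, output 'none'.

(0,2): no bracket -> illegal
(0,3): no bracket -> illegal
(0,4): flips 4 -> legal
(0,5): no bracket -> illegal
(1,2): no bracket -> illegal
(1,5): flips 2 -> legal
(2,1): no bracket -> illegal
(2,5): flips 2 -> legal
(3,1): no bracket -> illegal
(3,5): flips 1 -> legal
(3,6): no bracket -> illegal
(4,1): no bracket -> illegal
(4,6): flips 1 -> legal
(5,2): no bracket -> illegal
(5,3): no bracket -> illegal
(5,4): no bracket -> illegal
(5,6): no bracket -> illegal

Answer: (0,4) (1,5) (2,5) (3,5) (4,6)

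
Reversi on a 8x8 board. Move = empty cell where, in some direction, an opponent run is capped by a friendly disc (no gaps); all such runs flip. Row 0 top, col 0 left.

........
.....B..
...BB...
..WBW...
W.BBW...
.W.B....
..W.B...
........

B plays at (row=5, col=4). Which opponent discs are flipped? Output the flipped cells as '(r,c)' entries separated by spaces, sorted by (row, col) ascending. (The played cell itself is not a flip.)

Answer: (3,4) (4,4)

Derivation:
Dir NW: first cell 'B' (not opp) -> no flip
Dir N: opp run (4,4) (3,4) capped by B -> flip
Dir NE: first cell '.' (not opp) -> no flip
Dir W: first cell 'B' (not opp) -> no flip
Dir E: first cell '.' (not opp) -> no flip
Dir SW: first cell '.' (not opp) -> no flip
Dir S: first cell 'B' (not opp) -> no flip
Dir SE: first cell '.' (not opp) -> no flip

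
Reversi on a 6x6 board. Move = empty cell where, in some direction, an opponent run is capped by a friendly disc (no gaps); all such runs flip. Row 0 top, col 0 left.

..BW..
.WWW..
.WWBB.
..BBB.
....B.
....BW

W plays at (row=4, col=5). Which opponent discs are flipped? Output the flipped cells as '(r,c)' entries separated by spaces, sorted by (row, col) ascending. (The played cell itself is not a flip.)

Answer: (2,3) (3,4)

Derivation:
Dir NW: opp run (3,4) (2,3) capped by W -> flip
Dir N: first cell '.' (not opp) -> no flip
Dir NE: edge -> no flip
Dir W: opp run (4,4), next='.' -> no flip
Dir E: edge -> no flip
Dir SW: opp run (5,4), next=edge -> no flip
Dir S: first cell 'W' (not opp) -> no flip
Dir SE: edge -> no flip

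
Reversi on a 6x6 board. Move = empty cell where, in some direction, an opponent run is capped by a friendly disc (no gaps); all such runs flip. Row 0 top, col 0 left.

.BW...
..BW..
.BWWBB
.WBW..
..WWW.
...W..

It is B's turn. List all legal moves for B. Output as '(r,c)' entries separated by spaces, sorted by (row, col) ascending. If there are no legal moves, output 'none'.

Answer: (0,3) (1,4) (3,0) (3,4) (4,1) (5,1) (5,2) (5,4)

Derivation:
(0,3): flips 1 -> legal
(0,4): no bracket -> illegal
(1,1): no bracket -> illegal
(1,4): flips 2 -> legal
(2,0): no bracket -> illegal
(3,0): flips 1 -> legal
(3,4): flips 2 -> legal
(3,5): no bracket -> illegal
(4,0): no bracket -> illegal
(4,1): flips 1 -> legal
(4,5): no bracket -> illegal
(5,1): flips 2 -> legal
(5,2): flips 1 -> legal
(5,4): flips 1 -> legal
(5,5): no bracket -> illegal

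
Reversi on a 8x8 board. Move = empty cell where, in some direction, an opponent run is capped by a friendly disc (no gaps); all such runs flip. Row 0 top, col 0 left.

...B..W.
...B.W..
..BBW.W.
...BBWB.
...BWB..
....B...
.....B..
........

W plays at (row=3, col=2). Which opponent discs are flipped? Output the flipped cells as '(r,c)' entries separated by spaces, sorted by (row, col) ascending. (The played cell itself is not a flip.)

Dir NW: first cell '.' (not opp) -> no flip
Dir N: opp run (2,2), next='.' -> no flip
Dir NE: opp run (2,3), next='.' -> no flip
Dir W: first cell '.' (not opp) -> no flip
Dir E: opp run (3,3) (3,4) capped by W -> flip
Dir SW: first cell '.' (not opp) -> no flip
Dir S: first cell '.' (not opp) -> no flip
Dir SE: opp run (4,3) (5,4) (6,5), next='.' -> no flip

Answer: (3,3) (3,4)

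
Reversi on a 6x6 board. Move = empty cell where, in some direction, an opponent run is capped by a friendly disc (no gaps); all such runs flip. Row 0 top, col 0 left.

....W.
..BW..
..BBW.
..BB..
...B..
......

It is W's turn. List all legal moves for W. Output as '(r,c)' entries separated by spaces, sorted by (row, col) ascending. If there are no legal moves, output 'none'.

Answer: (1,1) (2,1) (3,1) (4,2) (5,3)

Derivation:
(0,1): no bracket -> illegal
(0,2): no bracket -> illegal
(0,3): no bracket -> illegal
(1,1): flips 1 -> legal
(1,4): no bracket -> illegal
(2,1): flips 2 -> legal
(3,1): flips 1 -> legal
(3,4): no bracket -> illegal
(4,1): no bracket -> illegal
(4,2): flips 1 -> legal
(4,4): no bracket -> illegal
(5,2): no bracket -> illegal
(5,3): flips 3 -> legal
(5,4): no bracket -> illegal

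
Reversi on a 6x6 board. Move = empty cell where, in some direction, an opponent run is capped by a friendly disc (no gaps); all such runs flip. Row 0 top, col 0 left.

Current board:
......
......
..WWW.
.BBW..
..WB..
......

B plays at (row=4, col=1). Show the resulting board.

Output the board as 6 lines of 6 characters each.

Place B at (4,1); scan 8 dirs for brackets.
Dir NW: first cell '.' (not opp) -> no flip
Dir N: first cell 'B' (not opp) -> no flip
Dir NE: first cell 'B' (not opp) -> no flip
Dir W: first cell '.' (not opp) -> no flip
Dir E: opp run (4,2) capped by B -> flip
Dir SW: first cell '.' (not opp) -> no flip
Dir S: first cell '.' (not opp) -> no flip
Dir SE: first cell '.' (not opp) -> no flip
All flips: (4,2)

Answer: ......
......
..WWW.
.BBW..
.BBB..
......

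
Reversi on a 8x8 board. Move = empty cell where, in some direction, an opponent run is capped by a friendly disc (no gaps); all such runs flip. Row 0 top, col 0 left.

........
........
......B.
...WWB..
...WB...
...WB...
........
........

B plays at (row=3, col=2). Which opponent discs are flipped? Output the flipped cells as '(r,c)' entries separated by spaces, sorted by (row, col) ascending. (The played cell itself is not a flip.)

Dir NW: first cell '.' (not opp) -> no flip
Dir N: first cell '.' (not opp) -> no flip
Dir NE: first cell '.' (not opp) -> no flip
Dir W: first cell '.' (not opp) -> no flip
Dir E: opp run (3,3) (3,4) capped by B -> flip
Dir SW: first cell '.' (not opp) -> no flip
Dir S: first cell '.' (not opp) -> no flip
Dir SE: opp run (4,3) capped by B -> flip

Answer: (3,3) (3,4) (4,3)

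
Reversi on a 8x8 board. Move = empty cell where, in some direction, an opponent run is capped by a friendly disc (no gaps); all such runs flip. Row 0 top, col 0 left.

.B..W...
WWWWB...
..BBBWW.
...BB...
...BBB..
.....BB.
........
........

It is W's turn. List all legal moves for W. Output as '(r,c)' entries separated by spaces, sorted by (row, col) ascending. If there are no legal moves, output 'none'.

Answer: (0,3) (1,5) (2,1) (3,1) (3,2) (3,5) (5,2) (5,3) (5,4) (6,6) (6,7)

Derivation:
(0,0): no bracket -> illegal
(0,2): no bracket -> illegal
(0,3): flips 1 -> legal
(0,5): no bracket -> illegal
(1,5): flips 1 -> legal
(2,1): flips 3 -> legal
(3,1): flips 1 -> legal
(3,2): flips 1 -> legal
(3,5): flips 1 -> legal
(3,6): no bracket -> illegal
(4,2): no bracket -> illegal
(4,6): no bracket -> illegal
(4,7): no bracket -> illegal
(5,2): flips 2 -> legal
(5,3): flips 3 -> legal
(5,4): flips 4 -> legal
(5,7): no bracket -> illegal
(6,4): no bracket -> illegal
(6,5): no bracket -> illegal
(6,6): flips 4 -> legal
(6,7): flips 4 -> legal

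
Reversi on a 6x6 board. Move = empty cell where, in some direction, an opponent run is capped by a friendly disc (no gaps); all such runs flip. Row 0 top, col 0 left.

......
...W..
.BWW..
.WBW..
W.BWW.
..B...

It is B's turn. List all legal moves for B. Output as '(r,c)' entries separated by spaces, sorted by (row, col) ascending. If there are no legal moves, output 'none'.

(0,2): no bracket -> illegal
(0,3): no bracket -> illegal
(0,4): no bracket -> illegal
(1,1): no bracket -> illegal
(1,2): flips 1 -> legal
(1,4): flips 1 -> legal
(2,0): flips 1 -> legal
(2,4): flips 3 -> legal
(3,0): flips 1 -> legal
(3,4): flips 2 -> legal
(3,5): no bracket -> illegal
(4,1): flips 1 -> legal
(4,5): flips 2 -> legal
(5,0): no bracket -> illegal
(5,1): no bracket -> illegal
(5,3): no bracket -> illegal
(5,4): flips 1 -> legal
(5,5): no bracket -> illegal

Answer: (1,2) (1,4) (2,0) (2,4) (3,0) (3,4) (4,1) (4,5) (5,4)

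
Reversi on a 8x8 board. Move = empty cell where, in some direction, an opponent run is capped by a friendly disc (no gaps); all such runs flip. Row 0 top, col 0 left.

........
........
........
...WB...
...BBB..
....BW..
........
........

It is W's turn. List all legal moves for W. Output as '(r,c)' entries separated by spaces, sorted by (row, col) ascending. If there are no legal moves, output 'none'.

Answer: (3,5) (5,3)

Derivation:
(2,3): no bracket -> illegal
(2,4): no bracket -> illegal
(2,5): no bracket -> illegal
(3,2): no bracket -> illegal
(3,5): flips 2 -> legal
(3,6): no bracket -> illegal
(4,2): no bracket -> illegal
(4,6): no bracket -> illegal
(5,2): no bracket -> illegal
(5,3): flips 2 -> legal
(5,6): no bracket -> illegal
(6,3): no bracket -> illegal
(6,4): no bracket -> illegal
(6,5): no bracket -> illegal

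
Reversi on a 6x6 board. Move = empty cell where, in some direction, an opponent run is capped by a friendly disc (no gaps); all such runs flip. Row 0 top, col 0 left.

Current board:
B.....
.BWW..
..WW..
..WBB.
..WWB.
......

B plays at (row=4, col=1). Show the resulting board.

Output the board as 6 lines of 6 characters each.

Place B at (4,1); scan 8 dirs for brackets.
Dir NW: first cell '.' (not opp) -> no flip
Dir N: first cell '.' (not opp) -> no flip
Dir NE: opp run (3,2) (2,3), next='.' -> no flip
Dir W: first cell '.' (not opp) -> no flip
Dir E: opp run (4,2) (4,3) capped by B -> flip
Dir SW: first cell '.' (not opp) -> no flip
Dir S: first cell '.' (not opp) -> no flip
Dir SE: first cell '.' (not opp) -> no flip
All flips: (4,2) (4,3)

Answer: B.....
.BWW..
..WW..
..WBB.
.BBBB.
......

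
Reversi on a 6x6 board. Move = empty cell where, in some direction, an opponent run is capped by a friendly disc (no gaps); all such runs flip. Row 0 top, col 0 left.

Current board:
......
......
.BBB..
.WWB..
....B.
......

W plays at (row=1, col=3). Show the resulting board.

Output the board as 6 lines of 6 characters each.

Answer: ......
...W..
.BWB..
.WWB..
....B.
......

Derivation:
Place W at (1,3); scan 8 dirs for brackets.
Dir NW: first cell '.' (not opp) -> no flip
Dir N: first cell '.' (not opp) -> no flip
Dir NE: first cell '.' (not opp) -> no flip
Dir W: first cell '.' (not opp) -> no flip
Dir E: first cell '.' (not opp) -> no flip
Dir SW: opp run (2,2) capped by W -> flip
Dir S: opp run (2,3) (3,3), next='.' -> no flip
Dir SE: first cell '.' (not opp) -> no flip
All flips: (2,2)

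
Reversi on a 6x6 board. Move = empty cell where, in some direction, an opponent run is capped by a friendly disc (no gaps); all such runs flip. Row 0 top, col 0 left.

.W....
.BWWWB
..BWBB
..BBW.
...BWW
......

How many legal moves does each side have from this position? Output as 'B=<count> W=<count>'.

Answer: B=7 W=9

Derivation:
-- B to move --
(0,0): no bracket -> illegal
(0,2): flips 2 -> legal
(0,3): flips 3 -> legal
(0,4): flips 2 -> legal
(0,5): flips 2 -> legal
(1,0): no bracket -> illegal
(2,1): no bracket -> illegal
(3,5): flips 1 -> legal
(5,3): no bracket -> illegal
(5,4): flips 2 -> legal
(5,5): flips 1 -> legal
B mobility = 7
-- W to move --
(0,0): flips 3 -> legal
(0,2): no bracket -> illegal
(0,4): no bracket -> illegal
(0,5): no bracket -> illegal
(1,0): flips 1 -> legal
(2,0): no bracket -> illegal
(2,1): flips 2 -> legal
(3,1): flips 3 -> legal
(3,5): flips 1 -> legal
(4,1): flips 1 -> legal
(4,2): flips 3 -> legal
(5,2): flips 1 -> legal
(5,3): flips 2 -> legal
(5,4): no bracket -> illegal
W mobility = 9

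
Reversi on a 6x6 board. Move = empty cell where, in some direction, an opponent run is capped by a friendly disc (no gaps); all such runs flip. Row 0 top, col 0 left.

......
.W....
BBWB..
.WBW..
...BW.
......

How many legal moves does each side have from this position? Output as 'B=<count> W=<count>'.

-- B to move --
(0,0): no bracket -> illegal
(0,1): flips 1 -> legal
(0,2): flips 1 -> legal
(1,0): no bracket -> illegal
(1,2): flips 1 -> legal
(1,3): no bracket -> illegal
(2,4): no bracket -> illegal
(3,0): flips 1 -> legal
(3,4): flips 1 -> legal
(3,5): no bracket -> illegal
(4,0): no bracket -> illegal
(4,1): flips 1 -> legal
(4,2): flips 1 -> legal
(4,5): flips 1 -> legal
(5,3): no bracket -> illegal
(5,4): no bracket -> illegal
(5,5): no bracket -> illegal
B mobility = 8
-- W to move --
(1,0): no bracket -> illegal
(1,2): no bracket -> illegal
(1,3): flips 1 -> legal
(1,4): no bracket -> illegal
(2,4): flips 1 -> legal
(3,0): no bracket -> illegal
(3,4): no bracket -> illegal
(4,1): no bracket -> illegal
(4,2): flips 2 -> legal
(5,2): no bracket -> illegal
(5,3): flips 1 -> legal
(5,4): no bracket -> illegal
W mobility = 4

Answer: B=8 W=4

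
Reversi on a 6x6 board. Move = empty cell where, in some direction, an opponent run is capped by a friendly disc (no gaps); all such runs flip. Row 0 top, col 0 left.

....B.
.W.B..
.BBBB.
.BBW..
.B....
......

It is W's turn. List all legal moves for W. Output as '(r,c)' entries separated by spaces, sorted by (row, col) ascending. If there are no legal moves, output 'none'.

Answer: (0,3) (1,5) (3,0) (5,1)

Derivation:
(0,2): no bracket -> illegal
(0,3): flips 2 -> legal
(0,5): no bracket -> illegal
(1,0): no bracket -> illegal
(1,2): no bracket -> illegal
(1,4): no bracket -> illegal
(1,5): flips 1 -> legal
(2,0): no bracket -> illegal
(2,5): no bracket -> illegal
(3,0): flips 2 -> legal
(3,4): no bracket -> illegal
(3,5): no bracket -> illegal
(4,0): no bracket -> illegal
(4,2): no bracket -> illegal
(4,3): no bracket -> illegal
(5,0): no bracket -> illegal
(5,1): flips 3 -> legal
(5,2): no bracket -> illegal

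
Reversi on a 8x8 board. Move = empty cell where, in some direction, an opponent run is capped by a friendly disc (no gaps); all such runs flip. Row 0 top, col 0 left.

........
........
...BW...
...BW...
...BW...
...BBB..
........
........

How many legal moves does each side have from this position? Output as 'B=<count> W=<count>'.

Answer: B=5 W=8

Derivation:
-- B to move --
(1,3): no bracket -> illegal
(1,4): flips 3 -> legal
(1,5): flips 1 -> legal
(2,5): flips 2 -> legal
(3,5): flips 2 -> legal
(4,5): flips 2 -> legal
B mobility = 5
-- W to move --
(1,2): flips 1 -> legal
(1,3): no bracket -> illegal
(1,4): no bracket -> illegal
(2,2): flips 2 -> legal
(3,2): flips 1 -> legal
(4,2): flips 2 -> legal
(4,5): no bracket -> illegal
(4,6): no bracket -> illegal
(5,2): flips 1 -> legal
(5,6): no bracket -> illegal
(6,2): flips 1 -> legal
(6,3): no bracket -> illegal
(6,4): flips 1 -> legal
(6,5): no bracket -> illegal
(6,6): flips 1 -> legal
W mobility = 8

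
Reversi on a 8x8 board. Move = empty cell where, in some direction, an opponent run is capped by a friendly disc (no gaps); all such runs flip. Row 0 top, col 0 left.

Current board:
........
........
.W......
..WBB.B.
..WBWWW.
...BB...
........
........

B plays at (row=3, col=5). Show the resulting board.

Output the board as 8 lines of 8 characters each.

Place B at (3,5); scan 8 dirs for brackets.
Dir NW: first cell '.' (not opp) -> no flip
Dir N: first cell '.' (not opp) -> no flip
Dir NE: first cell '.' (not opp) -> no flip
Dir W: first cell 'B' (not opp) -> no flip
Dir E: first cell 'B' (not opp) -> no flip
Dir SW: opp run (4,4) capped by B -> flip
Dir S: opp run (4,5), next='.' -> no flip
Dir SE: opp run (4,6), next='.' -> no flip
All flips: (4,4)

Answer: ........
........
.W......
..WBBBB.
..WBBWW.
...BB...
........
........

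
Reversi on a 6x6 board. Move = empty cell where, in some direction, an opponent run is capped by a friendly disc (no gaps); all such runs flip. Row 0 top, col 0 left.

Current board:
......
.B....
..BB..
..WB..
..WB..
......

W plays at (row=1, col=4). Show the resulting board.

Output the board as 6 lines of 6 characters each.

Place W at (1,4); scan 8 dirs for brackets.
Dir NW: first cell '.' (not opp) -> no flip
Dir N: first cell '.' (not opp) -> no flip
Dir NE: first cell '.' (not opp) -> no flip
Dir W: first cell '.' (not opp) -> no flip
Dir E: first cell '.' (not opp) -> no flip
Dir SW: opp run (2,3) capped by W -> flip
Dir S: first cell '.' (not opp) -> no flip
Dir SE: first cell '.' (not opp) -> no flip
All flips: (2,3)

Answer: ......
.B..W.
..BW..
..WB..
..WB..
......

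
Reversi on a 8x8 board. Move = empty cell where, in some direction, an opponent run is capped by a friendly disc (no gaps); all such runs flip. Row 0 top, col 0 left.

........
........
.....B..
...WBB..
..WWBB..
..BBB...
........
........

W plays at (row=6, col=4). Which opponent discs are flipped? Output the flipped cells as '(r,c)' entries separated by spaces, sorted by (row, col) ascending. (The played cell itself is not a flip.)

Dir NW: opp run (5,3) capped by W -> flip
Dir N: opp run (5,4) (4,4) (3,4), next='.' -> no flip
Dir NE: first cell '.' (not opp) -> no flip
Dir W: first cell '.' (not opp) -> no flip
Dir E: first cell '.' (not opp) -> no flip
Dir SW: first cell '.' (not opp) -> no flip
Dir S: first cell '.' (not opp) -> no flip
Dir SE: first cell '.' (not opp) -> no flip

Answer: (5,3)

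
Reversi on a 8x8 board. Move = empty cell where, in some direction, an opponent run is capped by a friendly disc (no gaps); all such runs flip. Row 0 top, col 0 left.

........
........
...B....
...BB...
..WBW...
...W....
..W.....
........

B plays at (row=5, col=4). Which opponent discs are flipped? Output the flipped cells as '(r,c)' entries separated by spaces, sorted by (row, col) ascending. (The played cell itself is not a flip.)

Dir NW: first cell 'B' (not opp) -> no flip
Dir N: opp run (4,4) capped by B -> flip
Dir NE: first cell '.' (not opp) -> no flip
Dir W: opp run (5,3), next='.' -> no flip
Dir E: first cell '.' (not opp) -> no flip
Dir SW: first cell '.' (not opp) -> no flip
Dir S: first cell '.' (not opp) -> no flip
Dir SE: first cell '.' (not opp) -> no flip

Answer: (4,4)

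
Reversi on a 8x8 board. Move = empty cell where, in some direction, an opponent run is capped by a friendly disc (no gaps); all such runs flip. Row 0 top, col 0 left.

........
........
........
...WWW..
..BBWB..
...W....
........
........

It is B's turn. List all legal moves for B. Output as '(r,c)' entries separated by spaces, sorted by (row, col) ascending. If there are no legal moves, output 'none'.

(2,2): no bracket -> illegal
(2,3): flips 2 -> legal
(2,4): flips 1 -> legal
(2,5): flips 2 -> legal
(2,6): no bracket -> illegal
(3,2): no bracket -> illegal
(3,6): no bracket -> illegal
(4,6): no bracket -> illegal
(5,2): no bracket -> illegal
(5,4): no bracket -> illegal
(5,5): no bracket -> illegal
(6,2): no bracket -> illegal
(6,3): flips 1 -> legal
(6,4): flips 1 -> legal

Answer: (2,3) (2,4) (2,5) (6,3) (6,4)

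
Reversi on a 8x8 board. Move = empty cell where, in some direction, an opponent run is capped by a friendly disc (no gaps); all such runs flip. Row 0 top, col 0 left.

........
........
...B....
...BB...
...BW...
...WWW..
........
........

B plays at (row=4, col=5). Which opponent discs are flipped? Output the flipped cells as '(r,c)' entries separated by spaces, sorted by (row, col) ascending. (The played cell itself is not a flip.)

Answer: (4,4)

Derivation:
Dir NW: first cell 'B' (not opp) -> no flip
Dir N: first cell '.' (not opp) -> no flip
Dir NE: first cell '.' (not opp) -> no flip
Dir W: opp run (4,4) capped by B -> flip
Dir E: first cell '.' (not opp) -> no flip
Dir SW: opp run (5,4), next='.' -> no flip
Dir S: opp run (5,5), next='.' -> no flip
Dir SE: first cell '.' (not opp) -> no flip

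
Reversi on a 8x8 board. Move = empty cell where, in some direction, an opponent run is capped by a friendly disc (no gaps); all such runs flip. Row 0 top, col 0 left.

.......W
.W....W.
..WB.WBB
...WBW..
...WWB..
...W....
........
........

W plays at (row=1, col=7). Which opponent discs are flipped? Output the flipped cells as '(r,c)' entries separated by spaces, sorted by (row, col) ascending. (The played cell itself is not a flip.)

Answer: (2,6)

Derivation:
Dir NW: first cell '.' (not opp) -> no flip
Dir N: first cell 'W' (not opp) -> no flip
Dir NE: edge -> no flip
Dir W: first cell 'W' (not opp) -> no flip
Dir E: edge -> no flip
Dir SW: opp run (2,6) capped by W -> flip
Dir S: opp run (2,7), next='.' -> no flip
Dir SE: edge -> no flip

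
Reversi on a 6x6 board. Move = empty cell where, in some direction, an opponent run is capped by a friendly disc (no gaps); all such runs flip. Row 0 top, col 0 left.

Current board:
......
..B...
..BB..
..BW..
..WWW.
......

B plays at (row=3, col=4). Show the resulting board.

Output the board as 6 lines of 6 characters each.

Place B at (3,4); scan 8 dirs for brackets.
Dir NW: first cell 'B' (not opp) -> no flip
Dir N: first cell '.' (not opp) -> no flip
Dir NE: first cell '.' (not opp) -> no flip
Dir W: opp run (3,3) capped by B -> flip
Dir E: first cell '.' (not opp) -> no flip
Dir SW: opp run (4,3), next='.' -> no flip
Dir S: opp run (4,4), next='.' -> no flip
Dir SE: first cell '.' (not opp) -> no flip
All flips: (3,3)

Answer: ......
..B...
..BB..
..BBB.
..WWW.
......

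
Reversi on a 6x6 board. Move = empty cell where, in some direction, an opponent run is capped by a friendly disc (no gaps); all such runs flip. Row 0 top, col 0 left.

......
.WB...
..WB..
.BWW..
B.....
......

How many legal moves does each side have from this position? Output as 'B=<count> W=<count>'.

Answer: B=7 W=5

Derivation:
-- B to move --
(0,0): no bracket -> illegal
(0,1): no bracket -> illegal
(0,2): no bracket -> illegal
(1,0): flips 1 -> legal
(1,3): flips 1 -> legal
(2,0): no bracket -> illegal
(2,1): flips 1 -> legal
(2,4): no bracket -> illegal
(3,4): flips 2 -> legal
(4,1): flips 1 -> legal
(4,2): flips 2 -> legal
(4,3): flips 1 -> legal
(4,4): no bracket -> illegal
B mobility = 7
-- W to move --
(0,1): no bracket -> illegal
(0,2): flips 1 -> legal
(0,3): no bracket -> illegal
(1,3): flips 2 -> legal
(1,4): flips 1 -> legal
(2,0): no bracket -> illegal
(2,1): no bracket -> illegal
(2,4): flips 1 -> legal
(3,0): flips 1 -> legal
(3,4): no bracket -> illegal
(4,1): no bracket -> illegal
(4,2): no bracket -> illegal
(5,0): no bracket -> illegal
(5,1): no bracket -> illegal
W mobility = 5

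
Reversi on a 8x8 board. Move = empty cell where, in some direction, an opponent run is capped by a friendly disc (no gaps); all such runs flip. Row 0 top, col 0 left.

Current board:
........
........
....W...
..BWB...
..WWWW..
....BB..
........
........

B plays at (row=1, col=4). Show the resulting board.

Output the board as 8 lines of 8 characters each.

Answer: ........
....B...
....B...
..BWB...
..WWWW..
....BB..
........
........

Derivation:
Place B at (1,4); scan 8 dirs for brackets.
Dir NW: first cell '.' (not opp) -> no flip
Dir N: first cell '.' (not opp) -> no flip
Dir NE: first cell '.' (not opp) -> no flip
Dir W: first cell '.' (not opp) -> no flip
Dir E: first cell '.' (not opp) -> no flip
Dir SW: first cell '.' (not opp) -> no flip
Dir S: opp run (2,4) capped by B -> flip
Dir SE: first cell '.' (not opp) -> no flip
All flips: (2,4)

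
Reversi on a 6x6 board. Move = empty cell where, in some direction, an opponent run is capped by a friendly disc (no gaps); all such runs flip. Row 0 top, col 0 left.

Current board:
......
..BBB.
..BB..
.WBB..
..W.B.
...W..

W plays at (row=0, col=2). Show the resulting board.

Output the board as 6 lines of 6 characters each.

Answer: ..W...
..WBB.
..WB..
.WWB..
..W.B.
...W..

Derivation:
Place W at (0,2); scan 8 dirs for brackets.
Dir NW: edge -> no flip
Dir N: edge -> no flip
Dir NE: edge -> no flip
Dir W: first cell '.' (not opp) -> no flip
Dir E: first cell '.' (not opp) -> no flip
Dir SW: first cell '.' (not opp) -> no flip
Dir S: opp run (1,2) (2,2) (3,2) capped by W -> flip
Dir SE: opp run (1,3), next='.' -> no flip
All flips: (1,2) (2,2) (3,2)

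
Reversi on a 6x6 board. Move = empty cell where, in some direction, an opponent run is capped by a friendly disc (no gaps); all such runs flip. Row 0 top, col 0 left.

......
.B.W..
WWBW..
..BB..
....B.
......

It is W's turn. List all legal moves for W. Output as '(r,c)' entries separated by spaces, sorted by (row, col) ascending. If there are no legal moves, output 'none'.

Answer: (0,1) (0,2) (3,1) (4,1) (4,3)

Derivation:
(0,0): no bracket -> illegal
(0,1): flips 1 -> legal
(0,2): flips 1 -> legal
(1,0): no bracket -> illegal
(1,2): no bracket -> illegal
(2,4): no bracket -> illegal
(3,1): flips 1 -> legal
(3,4): no bracket -> illegal
(3,5): no bracket -> illegal
(4,1): flips 1 -> legal
(4,2): no bracket -> illegal
(4,3): flips 2 -> legal
(4,5): no bracket -> illegal
(5,3): no bracket -> illegal
(5,4): no bracket -> illegal
(5,5): no bracket -> illegal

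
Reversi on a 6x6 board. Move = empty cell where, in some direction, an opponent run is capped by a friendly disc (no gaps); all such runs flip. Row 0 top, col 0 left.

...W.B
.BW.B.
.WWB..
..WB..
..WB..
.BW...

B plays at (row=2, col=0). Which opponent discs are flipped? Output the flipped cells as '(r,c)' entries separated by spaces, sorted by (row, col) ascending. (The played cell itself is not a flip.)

Dir NW: edge -> no flip
Dir N: first cell '.' (not opp) -> no flip
Dir NE: first cell 'B' (not opp) -> no flip
Dir W: edge -> no flip
Dir E: opp run (2,1) (2,2) capped by B -> flip
Dir SW: edge -> no flip
Dir S: first cell '.' (not opp) -> no flip
Dir SE: first cell '.' (not opp) -> no flip

Answer: (2,1) (2,2)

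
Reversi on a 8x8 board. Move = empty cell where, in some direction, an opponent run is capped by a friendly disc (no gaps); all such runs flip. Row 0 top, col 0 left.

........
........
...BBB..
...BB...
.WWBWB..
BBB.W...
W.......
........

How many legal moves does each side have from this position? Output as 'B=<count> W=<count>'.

Answer: B=9 W=10

Derivation:
-- B to move --
(3,0): flips 1 -> legal
(3,1): flips 1 -> legal
(3,2): flips 2 -> legal
(3,5): no bracket -> illegal
(4,0): flips 2 -> legal
(5,3): no bracket -> illegal
(5,5): flips 1 -> legal
(6,1): no bracket -> illegal
(6,3): flips 1 -> legal
(6,4): flips 2 -> legal
(6,5): flips 1 -> legal
(7,0): flips 1 -> legal
(7,1): no bracket -> illegal
B mobility = 9
-- W to move --
(1,2): no bracket -> illegal
(1,3): no bracket -> illegal
(1,4): flips 2 -> legal
(1,5): flips 2 -> legal
(1,6): no bracket -> illegal
(2,2): flips 1 -> legal
(2,6): no bracket -> illegal
(3,2): flips 1 -> legal
(3,5): no bracket -> illegal
(3,6): flips 1 -> legal
(4,0): flips 1 -> legal
(4,6): flips 1 -> legal
(5,3): no bracket -> illegal
(5,5): no bracket -> illegal
(5,6): no bracket -> illegal
(6,1): flips 1 -> legal
(6,2): flips 1 -> legal
(6,3): flips 1 -> legal
W mobility = 10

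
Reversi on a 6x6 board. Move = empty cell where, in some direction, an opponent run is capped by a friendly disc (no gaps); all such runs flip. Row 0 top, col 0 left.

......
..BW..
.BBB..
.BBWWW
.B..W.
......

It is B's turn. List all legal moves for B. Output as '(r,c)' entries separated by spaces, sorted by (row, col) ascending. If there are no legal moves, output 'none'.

Answer: (0,3) (0,4) (1,4) (4,3) (4,5) (5,5)

Derivation:
(0,2): no bracket -> illegal
(0,3): flips 1 -> legal
(0,4): flips 1 -> legal
(1,4): flips 1 -> legal
(2,4): no bracket -> illegal
(2,5): no bracket -> illegal
(4,2): no bracket -> illegal
(4,3): flips 1 -> legal
(4,5): flips 1 -> legal
(5,3): no bracket -> illegal
(5,4): no bracket -> illegal
(5,5): flips 2 -> legal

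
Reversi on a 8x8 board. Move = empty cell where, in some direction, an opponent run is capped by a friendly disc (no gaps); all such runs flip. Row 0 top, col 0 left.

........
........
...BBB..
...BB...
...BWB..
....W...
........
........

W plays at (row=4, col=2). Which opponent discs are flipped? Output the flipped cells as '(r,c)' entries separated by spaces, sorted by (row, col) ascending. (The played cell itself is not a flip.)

Answer: (4,3)

Derivation:
Dir NW: first cell '.' (not opp) -> no flip
Dir N: first cell '.' (not opp) -> no flip
Dir NE: opp run (3,3) (2,4), next='.' -> no flip
Dir W: first cell '.' (not opp) -> no flip
Dir E: opp run (4,3) capped by W -> flip
Dir SW: first cell '.' (not opp) -> no flip
Dir S: first cell '.' (not opp) -> no flip
Dir SE: first cell '.' (not opp) -> no flip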